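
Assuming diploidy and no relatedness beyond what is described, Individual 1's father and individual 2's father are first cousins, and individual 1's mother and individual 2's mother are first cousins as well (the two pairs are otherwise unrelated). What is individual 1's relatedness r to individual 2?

Independent pedigree routes through distinct common ancestors add.
Individual 1 and individual 2 are related in two ways: second cousins through their fathers (r = 1/32) and second cousins through their mothers (r = 1/32).
r = 1/32 + 1/32 = 0.0625.

0.0625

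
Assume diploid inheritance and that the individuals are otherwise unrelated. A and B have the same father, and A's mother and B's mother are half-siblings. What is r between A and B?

0.3125

With two independent routes of shared ancestry, r is the sum of the two contributions.
A and B are related in two ways: half-sibs through their shared father (r = 1/4) and half first cousins through their mothers (r = 1/16).
r = 1/4 + 1/16 = 0.3125.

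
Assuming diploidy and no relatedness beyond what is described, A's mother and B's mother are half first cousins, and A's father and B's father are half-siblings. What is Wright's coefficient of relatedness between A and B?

0.078125

Independent pedigree routes through distinct common ancestors add.
A and B are related in two ways: half second cousins through their mothers (r = 1/64) and half first cousins through their fathers (r = 1/16).
r = 1/64 + 1/16 = 5/64 = 0.078125.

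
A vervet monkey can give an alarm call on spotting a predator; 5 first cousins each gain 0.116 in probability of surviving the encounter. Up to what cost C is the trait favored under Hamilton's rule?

r to a first cousin = 0.125 (first cousins share one grandparent pair — two paths of length 4: r = 2·(1/2)^4 = 1/8).
Hamilton's rule: n·r·B > C, so the trait is favored while C < n·r·B = 5·0.125·0.116 = 0.0725.

0.0725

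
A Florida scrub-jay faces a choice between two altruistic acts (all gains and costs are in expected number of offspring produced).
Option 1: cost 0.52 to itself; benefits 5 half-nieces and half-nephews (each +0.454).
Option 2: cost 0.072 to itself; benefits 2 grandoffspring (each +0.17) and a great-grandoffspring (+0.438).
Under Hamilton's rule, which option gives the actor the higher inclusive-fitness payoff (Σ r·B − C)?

Option 1: r to a half-niece or half-nephew = 0.125.
Option 1: Σ r·B − C = (5·0.125·0.454) − 0.52 = -0.23625.
Option 2: r to a grandoffspring = 0.25.
Option 2: r to a great-grandoffspring = 0.125.
Option 2: Σ r·B − C = (2·0.25·0.17 + 1·0.125·0.438) − 0.072 = 0.06775.
Option 2 has the higher net inclusive-fitness payoff.

Option 2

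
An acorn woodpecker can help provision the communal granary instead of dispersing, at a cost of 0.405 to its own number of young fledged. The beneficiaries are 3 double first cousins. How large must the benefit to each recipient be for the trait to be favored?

0.54

r to a double first cousin = 0.25 (double first cousins share both grandparent pairs — four paths of length 4: r = 4·(1/2)^4 = 1/4).
Hamilton's rule with n recipients of equal r: n·r·B > C, so B > C/(n·r) = 0.405/(3·0.25) = 0.54.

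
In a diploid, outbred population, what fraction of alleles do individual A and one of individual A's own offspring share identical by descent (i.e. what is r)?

0.5

Each parent–offspring link contributes a factor of 1/2, and independent paths through distinct common ancestors add.
One parent–offspring link: r = (1/2)^1 = 1/2.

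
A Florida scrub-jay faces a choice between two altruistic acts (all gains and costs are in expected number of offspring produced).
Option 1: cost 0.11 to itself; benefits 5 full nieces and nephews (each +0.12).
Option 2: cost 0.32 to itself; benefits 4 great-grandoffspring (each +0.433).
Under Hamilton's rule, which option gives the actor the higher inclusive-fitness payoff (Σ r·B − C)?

Option 1: r to a full niece or nephew = 0.25.
Option 1: Σ r·B − C = (5·0.25·0.12) − 0.11 = 0.04.
Option 2: r to a great-grandoffspring = 0.125.
Option 2: Σ r·B − C = (4·0.125·0.433) − 0.32 = -0.1035.
Option 1 has the higher net inclusive-fitness payoff.

Option 1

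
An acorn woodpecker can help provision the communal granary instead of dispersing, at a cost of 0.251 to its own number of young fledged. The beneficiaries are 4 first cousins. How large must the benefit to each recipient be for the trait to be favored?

0.502

r to a first cousin = 0.125 (first cousins share one grandparent pair — two paths of length 4: r = 2·(1/2)^4 = 1/8).
Hamilton's rule with n recipients of equal r: n·r·B > C, so B > C/(n·r) = 0.251/(4·0.125) = 0.502.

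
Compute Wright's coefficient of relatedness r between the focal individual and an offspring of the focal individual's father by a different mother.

0.25

Each parent–offspring link contributes a factor of 1/2, and independent paths through distinct common ancestors add.
Half-sibs share one parent — one path of length 2: r = (1/2)^2 = 1/4.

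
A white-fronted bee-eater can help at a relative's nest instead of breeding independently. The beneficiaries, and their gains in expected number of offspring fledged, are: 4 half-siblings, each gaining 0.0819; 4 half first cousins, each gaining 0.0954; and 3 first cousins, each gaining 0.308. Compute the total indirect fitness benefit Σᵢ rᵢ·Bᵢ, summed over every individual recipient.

0.22125

r to a half-sibling = 1/4 (half-sibs share one parent — one path of length 2: r = (1/2)^2 = 1/4).
r to a half first cousin = 1/16 (half first cousins share one grandparent — one path of length 4: r = (1/2)^4 = 1/16).
r to a first cousin = 1/8 (first cousins share one grandparent pair — two paths of length 4: r = 2·(1/2)^4 = 1/8).
Summing one r·B term per recipient: 4·0.25·0.0819 + 4·0.0625·0.0954 + 3·0.125·0.308 = 0.22125.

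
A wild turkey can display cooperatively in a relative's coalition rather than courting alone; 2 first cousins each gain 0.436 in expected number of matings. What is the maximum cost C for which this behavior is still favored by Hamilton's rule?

r to a first cousin = 1/8 (first cousins share one grandparent pair — two paths of length 4: r = 2·(1/2)^4 = 1/8).
Hamilton's rule: n·r·B > C, so the trait is favored while C < n·r·B = 2·0.125·0.436 = 0.109.

0.109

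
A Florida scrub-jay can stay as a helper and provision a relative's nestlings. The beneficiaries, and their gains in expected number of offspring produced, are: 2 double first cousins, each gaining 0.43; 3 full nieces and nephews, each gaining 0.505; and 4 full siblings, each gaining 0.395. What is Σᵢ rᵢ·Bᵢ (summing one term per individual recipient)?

r to a double first cousin = 1/4 (double first cousins share both grandparent pairs — four paths of length 4: r = 4·(1/2)^4 = 1/4).
r to a full niece or nephew = 0.25 (full aunt/uncle↔niece/nephew: two paths of length 3 through the shared grandparent pair: r = 2·(1/2)^3 = 1/4).
r to a full sibling = 1/2 (full sibs share both parents — two paths of length 2: r = 2·(1/2)^2 = 1/2).
Summing one r·B term per recipient: 2·0.25·0.43 + 3·0.25·0.505 + 4·0.5·0.395 = 1.38375.

1.38375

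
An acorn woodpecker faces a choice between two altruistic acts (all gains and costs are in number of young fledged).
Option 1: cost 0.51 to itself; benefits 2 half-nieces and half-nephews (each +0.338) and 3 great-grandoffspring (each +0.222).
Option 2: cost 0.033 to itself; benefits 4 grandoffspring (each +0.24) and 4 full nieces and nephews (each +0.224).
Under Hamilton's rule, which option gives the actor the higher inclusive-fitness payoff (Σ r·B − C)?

Option 1: r to a half-niece or half-nephew = 0.125.
Option 1: r to a great-grandoffspring = 0.125.
Option 1: Σ r·B − C = (2·0.125·0.338 + 3·0.125·0.222) − 0.51 = -0.34225.
Option 2: r to a grandoffspring = 0.25.
Option 2: r to a full niece or nephew = 0.25.
Option 2: Σ r·B − C = (4·0.25·0.24 + 4·0.25·0.224) − 0.033 = 0.431.
Option 2 has the higher net inclusive-fitness payoff.

Option 2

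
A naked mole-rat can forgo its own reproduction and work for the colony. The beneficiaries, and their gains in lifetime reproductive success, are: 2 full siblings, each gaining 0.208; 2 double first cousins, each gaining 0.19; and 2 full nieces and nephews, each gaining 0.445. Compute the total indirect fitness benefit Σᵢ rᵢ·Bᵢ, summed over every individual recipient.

r to a full sibling = 0.5 (full sibs share both parents — two paths of length 2: r = 2·(1/2)^2 = 1/2).
r to a double first cousin = 0.25 (double first cousins share both grandparent pairs — four paths of length 4: r = 4·(1/2)^4 = 1/4).
r to a full niece or nephew = 0.25 (full aunt/uncle↔niece/nephew: two paths of length 3 through the shared grandparent pair: r = 2·(1/2)^3 = 1/4).
Summing one r·B term per recipient: 2·0.5·0.208 + 2·0.25·0.19 + 2·0.25·0.445 = 0.5255.

0.5255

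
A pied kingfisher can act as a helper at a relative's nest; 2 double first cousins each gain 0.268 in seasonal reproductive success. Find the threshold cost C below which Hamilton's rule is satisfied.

0.134

r to a double first cousin = 0.25 (double first cousins share both grandparent pairs — four paths of length 4: r = 4·(1/2)^4 = 1/4).
Hamilton's rule: n·r·B > C, so the trait is favored while C < n·r·B = 2·0.25·0.268 = 0.134.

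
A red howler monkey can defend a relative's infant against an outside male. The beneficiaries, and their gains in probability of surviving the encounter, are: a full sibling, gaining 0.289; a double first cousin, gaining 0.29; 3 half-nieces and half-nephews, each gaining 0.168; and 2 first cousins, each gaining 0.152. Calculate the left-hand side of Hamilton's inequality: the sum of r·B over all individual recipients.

r to a full sibling = 0.5 (full sibs share both parents — two paths of length 2: r = 2·(1/2)^2 = 1/2).
r to a double first cousin = 1/4 (double first cousins share both grandparent pairs — four paths of length 4: r = 4·(1/2)^4 = 1/4).
r to a half-niece or half-nephew = 1/8 (half-aunt/uncle↔niece/nephew: one path of length 3: r = (1/2)^3 = 1/8).
r to a first cousin = 1/8 (first cousins share one grandparent pair — two paths of length 4: r = 2·(1/2)^4 = 1/8).
Summing one r·B term per recipient: 1·0.5·0.289 + 1·0.25·0.29 + 3·0.125·0.168 + 2·0.125·0.152 = 0.318.

0.318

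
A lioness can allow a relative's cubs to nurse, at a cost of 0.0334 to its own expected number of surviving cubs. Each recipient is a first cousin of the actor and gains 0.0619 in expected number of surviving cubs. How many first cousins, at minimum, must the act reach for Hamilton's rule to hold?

5

r to a first cousin = 1/8 (first cousins share one grandparent pair — two paths of length 4: r = 2·(1/2)^4 = 1/8).
Hamilton's rule: n·r·B > C  ⇒  n > C/(r·B) = 0.0334/(0.125·0.0619) = 4.317.
The smallest integer exceeding 4.317 is 5.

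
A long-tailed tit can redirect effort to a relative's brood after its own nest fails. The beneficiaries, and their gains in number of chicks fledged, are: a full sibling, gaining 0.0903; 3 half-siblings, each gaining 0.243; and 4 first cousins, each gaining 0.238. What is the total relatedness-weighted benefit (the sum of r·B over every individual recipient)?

r to a full sibling = 0.5 (full sibs share both parents — two paths of length 2: r = 2·(1/2)^2 = 1/2).
r to a half-sibling = 0.25 (half-sibs share one parent — one path of length 2: r = (1/2)^2 = 1/4).
r to a first cousin = 0.125 (first cousins share one grandparent pair — two paths of length 4: r = 2·(1/2)^4 = 1/8).
Summing one r·B term per recipient: 1·0.5·0.0903 + 3·0.25·0.243 + 4·0.125·0.238 = 0.3464.

0.3464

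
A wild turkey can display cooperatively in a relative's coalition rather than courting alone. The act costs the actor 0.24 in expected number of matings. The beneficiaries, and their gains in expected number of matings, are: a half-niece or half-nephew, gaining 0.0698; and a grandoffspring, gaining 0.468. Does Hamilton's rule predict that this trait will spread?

No

Hamilton's rule: the trait is favored when the sum of r·B over every recipient exceeds the actor's cost C.
r to a half-niece or half-nephew = 0.125 (half-aunt/uncle↔niece/nephew: one path of length 3: r = (1/2)^3 = 1/8).
r to a grandoffspring = 1/4 (two parent–offspring links: r = (1/2)^2 = 1/4).
Summing one r·B term per recipient: 1·0.125·0.0698 + 1·0.25·0.468 = 0.125725.
0.125725 < 0.24: the indirect benefit is less than the cost.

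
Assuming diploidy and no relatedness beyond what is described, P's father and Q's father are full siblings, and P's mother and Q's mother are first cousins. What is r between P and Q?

0.15625

Relatedness sums over independent paths through distinct common ancestors.
P and Q are related in two ways: first cousins through their fathers (r = 1/8) and second cousins through their mothers (r = 1/32).
r = 1/8 + 1/32 = 5/32 = 0.15625.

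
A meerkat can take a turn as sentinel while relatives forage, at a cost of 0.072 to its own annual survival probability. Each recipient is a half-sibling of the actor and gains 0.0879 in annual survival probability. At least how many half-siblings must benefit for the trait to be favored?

4

r to a half-sibling = 1/4 (half-sibs share one parent — one path of length 2: r = (1/2)^2 = 1/4).
Hamilton's rule: n·r·B > C  ⇒  n > C/(r·B) = 0.072/(0.25·0.0879) = 3.276.
The smallest integer exceeding 3.276 is 4.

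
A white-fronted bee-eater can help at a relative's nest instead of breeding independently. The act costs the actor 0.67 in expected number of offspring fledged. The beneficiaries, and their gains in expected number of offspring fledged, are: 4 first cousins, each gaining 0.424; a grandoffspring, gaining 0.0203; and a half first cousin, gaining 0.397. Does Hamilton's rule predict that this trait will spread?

Hamilton's rule: the trait is favored when the sum of r·B over every recipient exceeds the actor's cost C.
r to a first cousin = 0.125 (first cousins share one grandparent pair — two paths of length 4: r = 2·(1/2)^4 = 1/8).
r to a grandoffspring = 1/4 (two parent–offspring links: r = (1/2)^2 = 1/4).
r to a half first cousin = 0.0625 (half first cousins share one grandparent — one path of length 4: r = (1/2)^4 = 1/16).
Summing one r·B term per recipient: 4·0.125·0.424 + 1·0.25·0.0203 + 1·0.0625·0.397 = 0.2418875.
0.2418875 < 0.67: the indirect benefit is less than the cost.

No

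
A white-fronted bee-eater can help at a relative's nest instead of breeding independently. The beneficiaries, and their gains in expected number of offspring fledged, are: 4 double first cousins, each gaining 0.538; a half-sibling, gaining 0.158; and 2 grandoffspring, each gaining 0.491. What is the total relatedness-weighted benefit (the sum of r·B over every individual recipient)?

0.823

r to a double first cousin = 1/4 (double first cousins share both grandparent pairs — four paths of length 4: r = 4·(1/2)^4 = 1/4).
r to a half-sibling = 1/4 (half-sibs share one parent — one path of length 2: r = (1/2)^2 = 1/4).
r to a grandoffspring = 1/4 (two parent–offspring links: r = (1/2)^2 = 1/4).
Summing one r·B term per recipient: 4·0.25·0.538 + 1·0.25·0.158 + 2·0.25·0.491 = 0.823.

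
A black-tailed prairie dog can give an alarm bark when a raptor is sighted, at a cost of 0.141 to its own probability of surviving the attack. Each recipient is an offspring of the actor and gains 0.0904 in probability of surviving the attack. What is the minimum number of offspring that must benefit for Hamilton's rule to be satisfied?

4

r to an offspring = 0.5 (one parent–offspring link: r = (1/2)^1 = 1/2).
Hamilton's rule: n·r·B > C  ⇒  n > C/(r·B) = 0.141/(0.5·0.0904) = 3.119.
The smallest integer exceeding 3.119 is 4.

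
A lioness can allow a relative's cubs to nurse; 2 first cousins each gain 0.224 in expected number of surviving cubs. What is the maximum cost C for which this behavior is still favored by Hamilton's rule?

0.056

r to a first cousin = 0.125 (first cousins share one grandparent pair — two paths of length 4: r = 2·(1/2)^4 = 1/8).
Hamilton's rule: n·r·B > C, so the trait is favored while C < n·r·B = 2·0.125·0.224 = 0.056.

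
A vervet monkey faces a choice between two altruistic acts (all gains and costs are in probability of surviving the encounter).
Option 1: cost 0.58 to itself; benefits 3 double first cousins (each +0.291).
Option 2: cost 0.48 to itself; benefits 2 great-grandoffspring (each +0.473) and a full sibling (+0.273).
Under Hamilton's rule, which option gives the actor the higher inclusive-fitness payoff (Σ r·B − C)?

Option 1: r to a double first cousin = 0.25.
Option 1: Σ r·B − C = (3·0.25·0.291) − 0.58 = -0.36175.
Option 2: r to a great-grandoffspring = 0.125.
Option 2: r to a full sibling = 0.5.
Option 2: Σ r·B − C = (2·0.125·0.473 + 1·0.5·0.273) − 0.48 = -0.22525.
Option 2 has the higher net inclusive-fitness payoff.

Option 2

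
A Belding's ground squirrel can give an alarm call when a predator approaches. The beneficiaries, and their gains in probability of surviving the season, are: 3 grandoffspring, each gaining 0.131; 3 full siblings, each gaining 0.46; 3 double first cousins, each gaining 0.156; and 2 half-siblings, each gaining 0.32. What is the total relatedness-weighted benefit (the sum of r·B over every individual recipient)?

r to a grandoffspring = 0.25 (two parent–offspring links: r = (1/2)^2 = 1/4).
r to a full sibling = 0.5 (full sibs share both parents — two paths of length 2: r = 2·(1/2)^2 = 1/2).
r to a double first cousin = 0.25 (double first cousins share both grandparent pairs — four paths of length 4: r = 4·(1/2)^4 = 1/4).
r to a half-sibling = 0.25 (half-sibs share one parent — one path of length 2: r = (1/2)^2 = 1/4).
Summing one r·B term per recipient: 3·0.25·0.131 + 3·0.5·0.46 + 3·0.25·0.156 + 2·0.25·0.32 = 1.06525.

1.06525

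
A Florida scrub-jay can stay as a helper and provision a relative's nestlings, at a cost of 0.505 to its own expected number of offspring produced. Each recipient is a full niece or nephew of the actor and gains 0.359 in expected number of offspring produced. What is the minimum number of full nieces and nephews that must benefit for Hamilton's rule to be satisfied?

6

r to a full niece or nephew = 1/4 (full aunt/uncle↔niece/nephew: two paths of length 3 through the shared grandparent pair: r = 2·(1/2)^3 = 1/4).
Hamilton's rule: n·r·B > C  ⇒  n > C/(r·B) = 0.505/(0.25·0.359) = 5.627.
The smallest integer exceeding 5.627 is 6.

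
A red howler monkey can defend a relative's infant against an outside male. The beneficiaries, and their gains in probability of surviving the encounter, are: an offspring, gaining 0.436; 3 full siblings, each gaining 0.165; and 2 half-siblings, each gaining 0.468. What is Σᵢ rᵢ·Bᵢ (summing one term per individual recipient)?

r to an offspring = 1/2 (one parent–offspring link: r = (1/2)^1 = 1/2).
r to a full sibling = 0.5 (full sibs share both parents — two paths of length 2: r = 2·(1/2)^2 = 1/2).
r to a half-sibling = 0.25 (half-sibs share one parent — one path of length 2: r = (1/2)^2 = 1/4).
Summing one r·B term per recipient: 1·0.5·0.436 + 3·0.5·0.165 + 2·0.25·0.468 = 0.6995.

0.6995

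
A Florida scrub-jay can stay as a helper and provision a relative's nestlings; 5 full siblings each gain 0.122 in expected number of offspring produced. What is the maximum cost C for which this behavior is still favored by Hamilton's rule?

r to a full sibling = 1/2 (full sibs share both parents — two paths of length 2: r = 2·(1/2)^2 = 1/2).
Hamilton's rule: n·r·B > C, so the trait is favored while C < n·r·B = 5·0.5·0.122 = 0.305.

0.305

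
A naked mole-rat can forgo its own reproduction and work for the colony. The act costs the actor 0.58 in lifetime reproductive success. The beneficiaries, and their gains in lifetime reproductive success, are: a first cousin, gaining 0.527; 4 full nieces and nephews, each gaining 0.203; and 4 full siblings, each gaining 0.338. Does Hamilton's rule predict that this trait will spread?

Hamilton's rule: the trait is favored when the sum of r·B over every recipient exceeds the actor's cost C.
r to a first cousin = 0.125 (first cousins share one grandparent pair — two paths of length 4: r = 2·(1/2)^4 = 1/8).
r to a full niece or nephew = 0.25 (full aunt/uncle↔niece/nephew: two paths of length 3 through the shared grandparent pair: r = 2·(1/2)^3 = 1/4).
r to a full sibling = 1/2 (full sibs share both parents — two paths of length 2: r = 2·(1/2)^2 = 1/2).
Summing one r·B term per recipient: 1·0.125·0.527 + 4·0.25·0.203 + 4·0.5·0.338 = 0.944875.
0.944875 > 0.58: the indirect benefit exceeds the cost.

Yes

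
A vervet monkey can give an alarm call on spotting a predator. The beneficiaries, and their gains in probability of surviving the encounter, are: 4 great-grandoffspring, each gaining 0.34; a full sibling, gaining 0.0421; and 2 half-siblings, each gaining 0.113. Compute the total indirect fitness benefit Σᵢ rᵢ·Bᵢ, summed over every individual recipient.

r to a great-grandoffspring = 1/8 (three parent–offspring links: r = (1/2)^3 = 1/8).
r to a full sibling = 0.5 (full sibs share both parents — two paths of length 2: r = 2·(1/2)^2 = 1/2).
r to a half-sibling = 0.25 (half-sibs share one parent — one path of length 2: r = (1/2)^2 = 1/4).
Summing one r·B term per recipient: 4·0.125·0.34 + 1·0.5·0.0421 + 2·0.25·0.113 = 0.24755.

0.24755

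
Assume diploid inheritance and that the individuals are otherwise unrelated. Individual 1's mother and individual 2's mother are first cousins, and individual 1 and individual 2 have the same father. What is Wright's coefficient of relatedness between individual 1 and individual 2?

0.28125

Wright's path rule: contributions from independent ancestry routes add.
Individual 1 and individual 2 are related in two ways: second cousins through their mothers (r = 1/32) and half-sibs through their shared father (r = 1/4).
r = 1/32 + 1/4 = 9/32 = 0.28125.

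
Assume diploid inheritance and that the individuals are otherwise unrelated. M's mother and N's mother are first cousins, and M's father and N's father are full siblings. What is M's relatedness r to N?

With two independent routes of shared ancestry, r is the sum of the two contributions.
M and N are related in two ways: second cousins through their mothers (r = 1/32) and first cousins through their fathers (r = 1/8).
r = 1/32 + 1/8 = 0.15625.

0.15625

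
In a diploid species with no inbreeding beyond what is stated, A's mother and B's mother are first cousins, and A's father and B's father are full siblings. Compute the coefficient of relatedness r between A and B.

Relatedness sums over independent paths through distinct common ancestors.
A and B are related in two ways: second cousins through their mothers (r = 1/32) and first cousins through their fathers (r = 1/8).
r = 1/32 + 1/8 = 0.15625.

0.15625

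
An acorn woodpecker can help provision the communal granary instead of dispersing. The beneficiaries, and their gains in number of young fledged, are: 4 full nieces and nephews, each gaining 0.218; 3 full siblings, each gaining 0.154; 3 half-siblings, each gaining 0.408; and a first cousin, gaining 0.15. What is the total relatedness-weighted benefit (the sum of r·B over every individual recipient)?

0.77375

r to a full niece or nephew = 0.25 (full aunt/uncle↔niece/nephew: two paths of length 3 through the shared grandparent pair: r = 2·(1/2)^3 = 1/4).
r to a full sibling = 0.5 (full sibs share both parents — two paths of length 2: r = 2·(1/2)^2 = 1/2).
r to a half-sibling = 0.25 (half-sibs share one parent — one path of length 2: r = (1/2)^2 = 1/4).
r to a first cousin = 1/8 (first cousins share one grandparent pair — two paths of length 4: r = 2·(1/2)^4 = 1/8).
Summing one r·B term per recipient: 4·0.25·0.218 + 3·0.5·0.154 + 3·0.25·0.408 + 1·0.125·0.15 = 0.77375.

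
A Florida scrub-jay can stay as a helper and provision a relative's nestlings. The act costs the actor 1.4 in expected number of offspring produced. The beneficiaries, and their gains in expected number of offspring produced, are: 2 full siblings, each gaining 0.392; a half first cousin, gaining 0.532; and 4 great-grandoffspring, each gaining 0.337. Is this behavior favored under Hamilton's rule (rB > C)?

No

Hamilton's rule: the trait is favored when the sum of r·B over every recipient exceeds the actor's cost C.
r to a full sibling = 0.5 (full sibs share both parents — two paths of length 2: r = 2·(1/2)^2 = 1/2).
r to a half first cousin = 0.0625 (half first cousins share one grandparent — one path of length 4: r = (1/2)^4 = 1/16).
r to a great-grandoffspring = 0.125 (three parent–offspring links: r = (1/2)^3 = 1/8).
Summing one r·B term per recipient: 2·0.5·0.392 + 1·0.0625·0.532 + 4·0.125·0.337 = 0.59375.
0.59375 < 1.4: the indirect benefit is less than the cost.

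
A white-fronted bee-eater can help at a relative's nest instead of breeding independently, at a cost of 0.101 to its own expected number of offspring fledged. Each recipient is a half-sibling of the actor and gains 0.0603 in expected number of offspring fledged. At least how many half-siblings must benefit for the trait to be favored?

r to a half-sibling = 1/4 (half-sibs share one parent — one path of length 2: r = (1/2)^2 = 1/4).
Hamilton's rule: n·r·B > C  ⇒  n > C/(r·B) = 0.101/(0.25·0.0603) = 6.7.
The smallest integer exceeding 6.7 is 7.

7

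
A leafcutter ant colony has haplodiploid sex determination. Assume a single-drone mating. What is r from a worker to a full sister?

Haplodiploid full sisters inherit their father's entire haploid genome identically (contributing 1/2) and on average half of their mother's contribution (1/2 · 1/2 = 1/4); r = 1/2 + 1/4 = 3/4.

0.75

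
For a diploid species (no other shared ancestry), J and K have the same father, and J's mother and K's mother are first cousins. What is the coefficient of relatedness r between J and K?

Relatedness sums over independent paths through distinct common ancestors.
J and K are related in two ways: half-sibs through their shared father (r = 1/4) and second cousins through their mothers (r = 1/32).
r = 1/4 + 1/32 = 0.28125.

0.28125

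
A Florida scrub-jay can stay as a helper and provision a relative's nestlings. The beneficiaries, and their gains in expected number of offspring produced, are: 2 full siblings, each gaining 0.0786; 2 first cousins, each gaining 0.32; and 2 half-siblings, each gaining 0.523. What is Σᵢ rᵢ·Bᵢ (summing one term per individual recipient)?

r to a full sibling = 0.5 (full sibs share both parents — two paths of length 2: r = 2·(1/2)^2 = 1/2).
r to a first cousin = 1/8 (first cousins share one grandparent pair — two paths of length 4: r = 2·(1/2)^4 = 1/8).
r to a half-sibling = 0.25 (half-sibs share one parent — one path of length 2: r = (1/2)^2 = 1/4).
Summing one r·B term per recipient: 2·0.5·0.0786 + 2·0.125·0.32 + 2·0.25·0.523 = 0.4201.

0.4201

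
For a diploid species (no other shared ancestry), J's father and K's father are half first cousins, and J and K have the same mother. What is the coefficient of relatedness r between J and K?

0.265625

Wright's path rule: contributions from independent ancestry routes add.
J and K are related in two ways: half second cousins through their fathers (r = 1/64) and half-sibs through their shared mother (r = 1/4).
r = 1/64 + 1/4 = 17/64 = 0.265625.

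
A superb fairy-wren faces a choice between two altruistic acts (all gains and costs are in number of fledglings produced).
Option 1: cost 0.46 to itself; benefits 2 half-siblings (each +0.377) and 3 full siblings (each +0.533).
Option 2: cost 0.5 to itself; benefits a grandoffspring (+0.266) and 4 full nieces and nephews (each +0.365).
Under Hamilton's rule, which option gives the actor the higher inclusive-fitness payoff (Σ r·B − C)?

Option 1: r to a half-sibling = 0.25.
Option 1: r to a full sibling = 0.5.
Option 1: Σ r·B − C = (2·0.25·0.377 + 3·0.5·0.533) − 0.46 = 0.528.
Option 2: r to a grandoffspring = 0.25.
Option 2: r to a full niece or nephew = 0.25.
Option 2: Σ r·B − C = (1·0.25·0.266 + 4·0.25·0.365) − 0.5 = -0.0685.
Option 1 has the higher net inclusive-fitness payoff.

Option 1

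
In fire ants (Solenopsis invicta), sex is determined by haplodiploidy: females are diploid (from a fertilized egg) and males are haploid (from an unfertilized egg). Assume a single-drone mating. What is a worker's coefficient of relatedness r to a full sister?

0.75

Haplodiploid full sisters inherit their father's entire haploid genome identically (contributing 1/2) and on average half of their mother's contribution (1/2 · 1/2 = 1/4); r = 1/2 + 1/4 = 3/4.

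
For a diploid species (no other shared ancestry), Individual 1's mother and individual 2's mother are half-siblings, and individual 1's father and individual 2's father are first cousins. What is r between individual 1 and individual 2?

Independent pedigree routes through distinct common ancestors add.
Individual 1 and individual 2 are related in two ways: half first cousins through their mothers (r = 1/16) and second cousins through their fathers (r = 1/32).
r = 1/16 + 1/32 = 3/32 = 0.09375.

0.09375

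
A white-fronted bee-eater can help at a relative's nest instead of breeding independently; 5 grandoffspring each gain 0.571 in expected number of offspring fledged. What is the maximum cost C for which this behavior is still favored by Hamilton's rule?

0.71375

r to a grandoffspring = 1/4 (two parent–offspring links: r = (1/2)^2 = 1/4).
Hamilton's rule: n·r·B > C, so the trait is favored while C < n·r·B = 5·0.25·0.571 = 0.71375.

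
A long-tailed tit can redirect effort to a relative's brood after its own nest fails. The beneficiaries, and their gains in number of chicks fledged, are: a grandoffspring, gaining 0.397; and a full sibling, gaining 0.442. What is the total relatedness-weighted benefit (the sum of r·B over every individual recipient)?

r to a grandoffspring = 1/4 (two parent–offspring links: r = (1/2)^2 = 1/4).
r to a full sibling = 0.5 (full sibs share both parents — two paths of length 2: r = 2·(1/2)^2 = 1/2).
Summing one r·B term per recipient: 1·0.25·0.397 + 1·0.5·0.442 = 0.32025.

0.32025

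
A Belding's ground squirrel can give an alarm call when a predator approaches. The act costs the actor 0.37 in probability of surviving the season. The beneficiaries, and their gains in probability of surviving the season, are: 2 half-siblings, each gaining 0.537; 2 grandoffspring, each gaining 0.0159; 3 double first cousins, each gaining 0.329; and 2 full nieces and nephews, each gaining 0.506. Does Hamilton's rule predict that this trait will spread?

Hamilton's rule: the trait is favored when the sum of r·B over every recipient exceeds the actor's cost C.
r to a half-sibling = 0.25 (half-sibs share one parent — one path of length 2: r = (1/2)^2 = 1/4).
r to a grandoffspring = 1/4 (two parent–offspring links: r = (1/2)^2 = 1/4).
r to a double first cousin = 0.25 (double first cousins share both grandparent pairs — four paths of length 4: r = 4·(1/2)^4 = 1/4).
r to a full niece or nephew = 0.25 (full aunt/uncle↔niece/nephew: two paths of length 3 through the shared grandparent pair: r = 2·(1/2)^3 = 1/4).
Summing one r·B term per recipient: 2·0.25·0.537 + 2·0.25·0.0159 + 3·0.25·0.329 + 2·0.25·0.506 = 0.7762.
0.7762 > 0.37: the indirect benefit exceeds the cost.

Yes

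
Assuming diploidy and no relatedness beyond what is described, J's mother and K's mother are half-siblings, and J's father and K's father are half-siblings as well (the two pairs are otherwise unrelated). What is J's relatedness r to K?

Relatedness sums over independent paths through distinct common ancestors.
J and K are related in two ways: half first cousins through their mothers (r = 1/16) and half first cousins through their fathers (r = 1/16).
r = 1/16 + 1/16 = 0.125.

0.125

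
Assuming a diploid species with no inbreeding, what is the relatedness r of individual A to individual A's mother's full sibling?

0.25

Each parent–offspring link contributes a factor of 1/2, and independent paths through distinct common ancestors add.
Full aunt/uncle↔niece/nephew: two paths of length 3 through the shared grandparent pair: r = 2·(1/2)^3 = 1/4.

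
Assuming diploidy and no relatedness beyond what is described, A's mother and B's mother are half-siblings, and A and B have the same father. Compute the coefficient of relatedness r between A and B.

Wright's path rule: contributions from independent ancestry routes add.
A and B are related in two ways: half first cousins through their mothers (r = 1/16) and half-sibs through their shared father (r = 1/4).
r = 1/16 + 1/4 = 5/16 = 0.3125.

0.3125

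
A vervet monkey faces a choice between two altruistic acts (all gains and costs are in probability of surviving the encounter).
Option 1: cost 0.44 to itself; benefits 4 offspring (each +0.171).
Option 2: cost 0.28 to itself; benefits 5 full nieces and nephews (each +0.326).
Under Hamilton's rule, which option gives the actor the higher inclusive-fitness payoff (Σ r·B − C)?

Option 2

Option 1: r to an offspring = 0.5.
Option 1: Σ r·B − C = (4·0.5·0.171) − 0.44 = -0.098.
Option 2: r to a full niece or nephew = 0.25.
Option 2: Σ r·B − C = (5·0.25·0.326) − 0.28 = 0.1275.
Option 2 has the higher net inclusive-fitness payoff.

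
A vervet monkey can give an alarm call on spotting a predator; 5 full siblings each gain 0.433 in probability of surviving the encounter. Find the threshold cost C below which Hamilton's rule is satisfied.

1.0825

r to a full sibling = 1/2 (full sibs share both parents — two paths of length 2: r = 2·(1/2)^2 = 1/2).
Hamilton's rule: n·r·B > C, so the trait is favored while C < n·r·B = 5·0.5·0.433 = 1.0825.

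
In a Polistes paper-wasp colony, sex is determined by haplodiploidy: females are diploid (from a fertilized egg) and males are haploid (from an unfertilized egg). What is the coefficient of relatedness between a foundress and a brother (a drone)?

Her haploid brother carries none of their father's genes and a random half of their mother's genome; that half matches the maternal half of her own genome with probability 1/2: r = 1/2 · 1/2 = 1/4.

0.25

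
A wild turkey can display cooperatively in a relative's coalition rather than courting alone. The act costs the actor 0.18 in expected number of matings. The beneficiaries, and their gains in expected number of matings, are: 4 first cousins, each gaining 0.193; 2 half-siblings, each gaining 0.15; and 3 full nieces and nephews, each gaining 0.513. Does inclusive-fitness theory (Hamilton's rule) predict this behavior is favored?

Hamilton's rule: the trait is favored when the sum of r·B over every recipient exceeds the actor's cost C.
r to a first cousin = 0.125 (first cousins share one grandparent pair — two paths of length 4: r = 2·(1/2)^4 = 1/8).
r to a half-sibling = 0.25 (half-sibs share one parent — one path of length 2: r = (1/2)^2 = 1/4).
r to a full niece or nephew = 1/4 (full aunt/uncle↔niece/nephew: two paths of length 3 through the shared grandparent pair: r = 2·(1/2)^3 = 1/4).
Summing one r·B term per recipient: 4·0.125·0.193 + 2·0.25·0.15 + 3·0.25·0.513 = 0.55625.
0.55625 > 0.18: the indirect benefit exceeds the cost.

Yes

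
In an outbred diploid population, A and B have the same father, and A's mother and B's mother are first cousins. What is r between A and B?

0.28125

With two independent routes of shared ancestry, r is the sum of the two contributions.
A and B are related in two ways: half-sibs through their shared father (r = 1/4) and second cousins through their mothers (r = 1/32).
r = 1/4 + 1/32 = 9/32 = 0.28125.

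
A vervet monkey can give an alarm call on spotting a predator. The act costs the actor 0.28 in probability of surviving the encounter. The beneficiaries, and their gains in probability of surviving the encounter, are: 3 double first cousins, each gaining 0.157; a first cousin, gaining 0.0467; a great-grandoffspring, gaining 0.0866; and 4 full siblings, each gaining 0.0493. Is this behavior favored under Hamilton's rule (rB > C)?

Hamilton's rule: the trait is favored when the sum of r·B over every recipient exceeds the actor's cost C.
r to a double first cousin = 0.25 (double first cousins share both grandparent pairs — four paths of length 4: r = 4·(1/2)^4 = 1/4).
r to a first cousin = 1/8 (first cousins share one grandparent pair — two paths of length 4: r = 2·(1/2)^4 = 1/8).
r to a great-grandoffspring = 1/8 (three parent–offspring links: r = (1/2)^3 = 1/8).
r to a full sibling = 1/2 (full sibs share both parents — two paths of length 2: r = 2·(1/2)^2 = 1/2).
Summing one r·B term per recipient: 3·0.25·0.157 + 1·0.125·0.0467 + 1·0.125·0.0866 + 4·0.5·0.0493 = 0.2330125.
0.2330125 < 0.28: the indirect benefit is less than the cost.

No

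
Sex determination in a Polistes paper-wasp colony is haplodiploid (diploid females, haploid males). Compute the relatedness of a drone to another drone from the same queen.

Haploid brothers each carry a random half of the queen's diploid genome, so on average they share half: r = 1/2.

0.5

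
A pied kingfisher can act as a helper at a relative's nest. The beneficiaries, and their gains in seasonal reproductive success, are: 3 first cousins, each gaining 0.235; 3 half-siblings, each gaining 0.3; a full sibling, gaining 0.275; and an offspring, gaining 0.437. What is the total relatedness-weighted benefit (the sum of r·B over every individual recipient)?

0.669125

r to a first cousin = 1/8 (first cousins share one grandparent pair — two paths of length 4: r = 2·(1/2)^4 = 1/8).
r to a half-sibling = 0.25 (half-sibs share one parent — one path of length 2: r = (1/2)^2 = 1/4).
r to a full sibling = 0.5 (full sibs share both parents — two paths of length 2: r = 2·(1/2)^2 = 1/2).
r to an offspring = 1/2 (one parent–offspring link: r = (1/2)^1 = 1/2).
Summing one r·B term per recipient: 3·0.125·0.235 + 3·0.25·0.3 + 1·0.5·0.275 + 1·0.5·0.437 = 0.669125.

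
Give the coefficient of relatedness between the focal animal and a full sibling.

Full sibs share both parents — two paths of length 2: r = 2·(1/2)^2 = 1/2.

0.5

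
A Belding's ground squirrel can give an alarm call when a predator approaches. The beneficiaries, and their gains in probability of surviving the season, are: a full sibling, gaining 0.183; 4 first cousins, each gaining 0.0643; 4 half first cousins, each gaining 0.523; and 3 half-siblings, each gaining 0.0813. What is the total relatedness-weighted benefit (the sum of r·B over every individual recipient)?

r to a full sibling = 1/2 (full sibs share both parents — two paths of length 2: r = 2·(1/2)^2 = 1/2).
r to a first cousin = 0.125 (first cousins share one grandparent pair — two paths of length 4: r = 2·(1/2)^4 = 1/8).
r to a half first cousin = 1/16 (half first cousins share one grandparent — one path of length 4: r = (1/2)^4 = 1/16).
r to a half-sibling = 0.25 (half-sibs share one parent — one path of length 2: r = (1/2)^2 = 1/4).
Summing one r·B term per recipient: 1·0.5·0.183 + 4·0.125·0.0643 + 4·0.0625·0.523 + 3·0.25·0.0813 = 0.315375.

0.315375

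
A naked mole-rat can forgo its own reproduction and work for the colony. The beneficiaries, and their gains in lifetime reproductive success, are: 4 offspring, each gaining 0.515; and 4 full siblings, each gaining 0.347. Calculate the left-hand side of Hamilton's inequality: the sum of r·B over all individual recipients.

r to an offspring = 0.5 (one parent–offspring link: r = (1/2)^1 = 1/2).
r to a full sibling = 1/2 (full sibs share both parents — two paths of length 2: r = 2·(1/2)^2 = 1/2).
Summing one r·B term per recipient: 4·0.5·0.515 + 4·0.5·0.347 = 1.724.

1.724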